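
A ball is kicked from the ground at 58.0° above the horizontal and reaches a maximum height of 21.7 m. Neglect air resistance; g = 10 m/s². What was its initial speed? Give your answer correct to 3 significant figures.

At maximum height v_y = 0, so (v₀ sin θ)² = 2 g H.
v₀ sin 58.0° = √(2 × 10 × 21.7) = 20.83 m/s.
v₀ = 20.83 / sin 58.0° = 20.83 / 0.8480 = 24.6 m/s.

24.6 m/s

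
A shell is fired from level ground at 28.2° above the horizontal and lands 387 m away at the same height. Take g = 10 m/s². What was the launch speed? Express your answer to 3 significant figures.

On level ground, R = v₀² sin(2θ) / g, so v₀ = √(R g / sin 2θ).
sin(2 × 28.2°) = 0.8329.
v₀ = √(387 × 10 / 0.8329) = √4646 = 68.2 m/s.

68.2 m/s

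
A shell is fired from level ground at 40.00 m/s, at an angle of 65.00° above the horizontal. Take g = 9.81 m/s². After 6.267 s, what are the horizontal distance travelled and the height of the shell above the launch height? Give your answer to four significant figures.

v_x = 40.00 cos 65.00° = 16.905 m/s; v_y0 = 40.00 sin 65.00° = 36.252 m/s.
x = v_x t = 16.905 × 6.267 = 105.9 m.
y = v_y0 t − ½ g t² = 36.252×6.267 − 4.905×6.267² = 34.55 m.

x = 105.9 m, y = 34.55 m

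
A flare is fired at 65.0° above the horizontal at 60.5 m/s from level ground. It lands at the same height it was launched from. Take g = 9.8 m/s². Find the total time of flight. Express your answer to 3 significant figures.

11.2 s

Vertical component: v_y = 60.5 sin 65.0° = 54.83 m/s.
For a projectile landing at launch height, time of flight is t = 2 v_y / g = 2 × 54.83 / 9.8 = 11.2 s.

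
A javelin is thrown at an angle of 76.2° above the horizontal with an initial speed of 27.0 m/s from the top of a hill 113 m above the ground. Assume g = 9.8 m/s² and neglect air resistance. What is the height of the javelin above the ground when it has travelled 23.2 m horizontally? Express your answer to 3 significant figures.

144 m

v_x = 27.0 cos 76.2° = 6.440 m/s, v_y0 = 27.0 sin 76.2° = 26.22 m/s.
Time to reach x = 23.2 m: t = x / v_x = 23.2 / 6.440 = 3.602 s.
y = 113 + v_y0 t − ½ g t² = 113 + 26.22×3.602 − 4.900×3.602² = 144 m.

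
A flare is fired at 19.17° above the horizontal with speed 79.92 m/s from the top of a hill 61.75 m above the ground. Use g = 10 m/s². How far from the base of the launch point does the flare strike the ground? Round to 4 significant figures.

Components: v_x = 79.92 cos 19.17° = 75.488 m/s, v_y = 79.92 sin 19.17° = 26.244 m/s.
Vertical: 0 = 61.75 + 26.244 t − ½(10) t² ⇒ 5.000 t² − 26.244 t − 61.75 = 0.
t = [26.244 + √(688.75 + 1235.0)] / 10.00 = 7.0105 s.
Horizontal: R = v_x · t = 75.488 × 7.0105 = 529.2 m.

529.2 m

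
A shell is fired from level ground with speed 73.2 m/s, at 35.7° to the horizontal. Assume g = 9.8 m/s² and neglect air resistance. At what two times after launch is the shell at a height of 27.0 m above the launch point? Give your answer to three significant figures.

0.686 s and 8.03 s

v_y0 = 73.2 sin 35.7° = 42.72 m/s.
Set y = v_y0 t − ½ g t² = 27.0: 4.900 t² − 42.72 t + 27.0 = 0.
t = [42.72 ± √(1825 − 529.2)] / 9.8 = (42.72 ± 36.00) / 9.8, giving t = 0.686 s or t = 8.03 s.
So the shell is at 27.0 m at t = 0.686 s (rising) and t = 8.03 s (falling).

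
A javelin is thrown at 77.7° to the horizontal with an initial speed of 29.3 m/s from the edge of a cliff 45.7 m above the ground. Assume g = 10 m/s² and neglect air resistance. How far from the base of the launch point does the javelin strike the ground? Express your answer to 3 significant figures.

43.9 m

Components: v_x = 29.3 cos 77.7° = 6.242 m/s, v_y = 29.3 sin 77.7° = 28.63 m/s.
Vertical: 0 = 45.7 + 28.63 t − ½(10) t² ⇒ 5.000 t² − 28.63 t − 45.7 = 0.
t = [28.63 + √(819.7 + 914.0)] / 10.00 = 7.027 s.
Horizontal: R = v_x · t = 6.242 × 7.027 = 43.9 m.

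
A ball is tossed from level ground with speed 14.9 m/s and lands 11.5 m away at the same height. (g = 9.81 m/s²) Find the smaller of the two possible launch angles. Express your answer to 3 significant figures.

Level-ground range: R = v₀² sin(2θ)/g ⇒ sin 2θ = R g / v₀² = 11.5×9.81/14.9² = 0.5082.
2θ = arcsin(0.5082) = 30.54° or 180° − 30.54° = 149.46°.
So θ = 15.3° or θ = 74.7°.

15.3°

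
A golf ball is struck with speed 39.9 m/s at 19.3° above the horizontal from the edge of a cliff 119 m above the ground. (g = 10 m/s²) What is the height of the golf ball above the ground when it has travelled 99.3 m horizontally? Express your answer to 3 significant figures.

v_x = 39.9 cos 19.3° = 37.66 m/s, v_y0 = 39.9 sin 19.3° = 13.19 m/s.
Time to reach x = 99.3 m: t = x / v_x = 99.3 / 37.66 = 2.637 s.
y = 119 + v_y0 t − ½ g t² = 119 + 13.19×2.637 − 5.000×2.637² = 119 m.

119 m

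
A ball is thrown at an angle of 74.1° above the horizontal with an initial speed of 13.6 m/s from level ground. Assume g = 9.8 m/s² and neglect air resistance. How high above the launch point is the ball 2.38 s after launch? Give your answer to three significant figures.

3.37 m

v_y0 = 13.6 sin 74.1° = 13.08 m/s.
y(t) = v_y0 t − ½ g t² = 13.08×2.38 − 4.900×2.38² = 3.37 m.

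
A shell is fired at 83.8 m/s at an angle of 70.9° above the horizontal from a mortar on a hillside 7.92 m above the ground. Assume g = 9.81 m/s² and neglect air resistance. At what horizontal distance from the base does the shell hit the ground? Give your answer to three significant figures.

445 m

Components: v_x = 83.8 cos 70.9° = 27.42 m/s, v_y = 83.8 sin 70.9° = 79.19 m/s.
Vertical: 0 = 7.92 + 79.19 t − ½(9.81) t² ⇒ 4.905 t² − 79.19 t − 7.92 = 0.
t = [79.19 + √(6271 + 155.4)] / 9.810 = 16.24 s.
Horizontal: R = v_x · t = 27.42 × 16.24 = 445 m.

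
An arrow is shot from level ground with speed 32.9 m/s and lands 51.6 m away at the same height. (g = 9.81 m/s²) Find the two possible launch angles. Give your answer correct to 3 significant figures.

13.9° and 76.1°

Level-ground range: R = v₀² sin(2θ)/g ⇒ sin 2θ = R g / v₀² = 51.6×9.81/32.9² = 0.4677.
2θ = arcsin(0.4677) = 27.89° or 180° − 27.89° = 152.11°.
So θ = 13.9° or θ = 76.1°.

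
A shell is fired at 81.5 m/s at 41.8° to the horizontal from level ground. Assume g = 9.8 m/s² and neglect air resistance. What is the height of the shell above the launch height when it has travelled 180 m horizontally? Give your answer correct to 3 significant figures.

v_x = 81.5 cos 41.8° = 60.76 m/s, v_y0 = 81.5 sin 41.8° = 54.32 m/s.
Time to reach x = 180 m: t = x / v_x = 180 / 60.76 = 2.962 s.
y = v_y0 t − ½ g t² = 54.32×2.962 − 4.900×2.962² = 118 m.

118 m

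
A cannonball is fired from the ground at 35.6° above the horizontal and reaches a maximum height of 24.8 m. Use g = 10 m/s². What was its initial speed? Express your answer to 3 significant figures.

At maximum height v_y = 0, so (v₀ sin θ)² = 2 g H.
v₀ sin 35.6° = √(2 × 10 × 24.8) = 22.27 m/s.
v₀ = 22.27 / sin 35.6° = 22.27 / 0.5821 = 38.3 m/s.

38.3 m/s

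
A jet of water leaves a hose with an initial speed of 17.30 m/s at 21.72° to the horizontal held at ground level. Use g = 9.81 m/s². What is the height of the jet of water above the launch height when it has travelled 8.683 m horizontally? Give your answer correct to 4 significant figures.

2.027 m

v_x = 17.30 cos 21.72° = 16.072 m/s, v_y0 = 17.30 sin 21.72° = 6.4022 m/s.
Time to reach x = 8.683 m: t = x / v_x = 8.683 / 16.072 = 0.54026 s.
y = v_y0 t − ½ g t² = 6.4022×0.54026 − 4.905×0.54026² = 2.027 m.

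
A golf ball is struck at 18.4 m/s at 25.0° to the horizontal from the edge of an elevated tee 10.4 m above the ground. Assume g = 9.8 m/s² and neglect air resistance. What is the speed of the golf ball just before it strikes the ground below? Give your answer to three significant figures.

v_x = 18.4 cos 25.0° = 16.68 m/s is unchanged throughout.
For the vertical component, v_y² = v_y0² + 2 g h = (7.776)² + 2×9.8×10.4 = 264.3, so |v_y| = 16.26 m/s.
Impact speed = √(v_x² + v_y²) = √(278.2 + 264.3) = 23.3 m/s.

23.3 m/s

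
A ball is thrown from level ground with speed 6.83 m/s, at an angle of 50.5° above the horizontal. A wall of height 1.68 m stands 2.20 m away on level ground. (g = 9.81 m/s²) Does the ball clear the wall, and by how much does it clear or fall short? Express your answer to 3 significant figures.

v_x = 6.83 cos 50.5° = 4.344 m/s; v_y0 = 6.83 sin 50.5° = 5.270 m/s.
Time to reach the wall: t = 2.20 / 4.344 = 0.5064 s.
Height at that point: y = 5.270×0.5064 − 4.905×0.5064² = 1.411 m.
That is 1.68 − 1.411 = 0.269 m below the top of the wall, so the ball does not clear it.

No — it falls 0.269 m short of clearing the wall.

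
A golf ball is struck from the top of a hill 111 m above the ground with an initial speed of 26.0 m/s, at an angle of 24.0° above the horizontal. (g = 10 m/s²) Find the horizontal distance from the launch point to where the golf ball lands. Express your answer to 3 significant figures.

140 m

Components: v_x = 26.0 cos 24.0° = 23.75 m/s, v_y = 26.0 sin 24.0° = 10.58 m/s.
Vertical: 0 = 111 + 10.58 t − ½(10) t² ⇒ 5.000 t² − 10.58 t − 111 = 0.
t = [10.58 + √(111.9 + 2220)] / 10.00 = 5.887 s.
Horizontal: R = v_x · t = 23.75 × 5.887 = 140 m.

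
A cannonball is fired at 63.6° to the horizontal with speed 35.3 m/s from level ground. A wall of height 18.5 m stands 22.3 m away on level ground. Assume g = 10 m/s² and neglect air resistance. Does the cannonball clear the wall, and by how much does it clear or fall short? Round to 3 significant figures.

Yes — it clears the wall by 16.3 m.

v_x = 35.3 cos 63.6° = 15.70 m/s; v_y0 = 35.3 sin 63.6° = 31.62 m/s.
Time to reach the wall: t = 22.3 / 15.70 = 1.420 s.
Height at that point: y = 31.62×1.420 − 5.000×1.420² = 34.82 m.
That is 34.82 − 18.5 = 16.3 m above the top of the wall, so the cannonball clears it.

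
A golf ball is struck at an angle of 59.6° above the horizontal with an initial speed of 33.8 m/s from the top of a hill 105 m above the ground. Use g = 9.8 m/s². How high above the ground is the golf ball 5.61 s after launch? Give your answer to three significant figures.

v_y0 = 33.8 sin 59.6° = 29.15 m/s.
y(t) = 105 + v_y0 t − ½ g t² = 105 + 29.15×5.61 − ½×9.8×5.61² = 114 m.

114 m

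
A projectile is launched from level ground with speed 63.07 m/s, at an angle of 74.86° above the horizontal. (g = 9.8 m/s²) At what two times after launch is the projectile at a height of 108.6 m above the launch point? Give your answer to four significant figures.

2.159 s and 10.27 s

v_y0 = 63.07 sin 74.86° = 60.881 m/s.
Set y = v_y0 t − ½ g t² = 108.6: 4.900 t² − 60.881 t + 108.6 = 0.
t = [60.881 ± √(3706.5 − 2128.6)] / 9.8 = (60.881 ± 39.723) / 9.8, giving t = 2.159 s or t = 10.27 s.
So the projectile is at 108.6 m at t = 2.159 s (rising) and t = 10.27 s (falling).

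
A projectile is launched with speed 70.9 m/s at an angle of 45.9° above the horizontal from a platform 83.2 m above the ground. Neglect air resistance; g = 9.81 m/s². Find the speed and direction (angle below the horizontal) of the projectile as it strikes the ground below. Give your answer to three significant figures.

81.6 m/s at 52.8° below the horizontal

v_x = 70.9 cos 45.9° = 49.34 m/s (constant).
|v_y| at impact = √((50.92)² + 2×9.81×83.2) = 65.00 m/s.
Speed = √(49.34² + 65.00²) = 81.6 m/s; angle = arctan(65.00/49.34) = 52.8° below horizontal.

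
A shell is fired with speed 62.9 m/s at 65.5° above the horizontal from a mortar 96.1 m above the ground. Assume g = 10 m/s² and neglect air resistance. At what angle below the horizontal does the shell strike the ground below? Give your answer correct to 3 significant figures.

v_x = 62.9 cos 65.5° = 26.08 m/s.
At impact |v_y| = √(v_y0² + 2 g h) = √(57.24² + 2×10×96.1) = 72.10 m/s.
Angle below horizontal = arctan(|v_y| / v_x) = arctan(72.10 / 26.08) = 70.1°.

70.1°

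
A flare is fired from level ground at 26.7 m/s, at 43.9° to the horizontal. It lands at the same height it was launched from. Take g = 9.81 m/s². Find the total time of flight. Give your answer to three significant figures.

Vertical component: v_y = 26.7 sin 43.9° = 18.51 m/s.
For a projectile landing at launch height, time of flight is t = 2 v_y / g = 2 × 18.51 / 9.81 = 3.77 s.

3.77 s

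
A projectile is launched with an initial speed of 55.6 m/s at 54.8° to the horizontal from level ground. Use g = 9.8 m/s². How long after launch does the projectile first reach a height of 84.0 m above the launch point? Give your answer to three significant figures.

v_y0 = 55.6 sin 54.8° = 45.43 m/s.
Set y = v_y0 t − ½ g t² = 84.0: 4.900 t² − 45.43 t + 84.0 = 0.
t = [45.43 ± √(2064 − 1646)] / 9.8 = (45.43 ± 20.45) / 9.8, giving t = 2.55 s or t = 6.72 s.
The projectile is on the way up at the first time, so t = 2.55 s.

2.55 s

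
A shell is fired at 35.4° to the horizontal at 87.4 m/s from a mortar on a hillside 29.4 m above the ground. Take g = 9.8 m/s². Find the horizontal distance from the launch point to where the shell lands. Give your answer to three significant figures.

775 m

Components: v_x = 87.4 cos 35.4° = 71.24 m/s, v_y = 87.4 sin 35.4° = 50.63 m/s.
Vertical: 0 = 29.4 + 50.63 t − ½(9.8) t² ⇒ 4.900 t² − 50.63 t − 29.4 = 0.
t = [50.63 + √(2563 + 576.2)] / 9.800 = 10.88 s.
Horizontal: R = v_x · t = 71.24 × 10.88 = 775 m.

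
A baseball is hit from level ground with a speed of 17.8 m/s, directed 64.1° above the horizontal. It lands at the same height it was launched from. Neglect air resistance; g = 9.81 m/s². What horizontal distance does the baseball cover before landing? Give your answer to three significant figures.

For level ground, R = v₀² sin(2θ) / g.
sin(2 × 64.1°) = sin 128.2° = 0.7859.
R = (17.8)² × 0.7859 / 9.81 = 25.4 m.

25.4 m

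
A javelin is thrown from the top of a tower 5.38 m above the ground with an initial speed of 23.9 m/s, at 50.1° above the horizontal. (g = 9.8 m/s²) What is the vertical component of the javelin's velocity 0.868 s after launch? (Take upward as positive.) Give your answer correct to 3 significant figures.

Initial vertical component: v_y0 = 23.9 sin 50.1° = 18.34 m/s.
v_y(t) = v_y0 − g t = 18.34 − 9.8 × 0.868 = 9.83 m/s.

9.83 m/s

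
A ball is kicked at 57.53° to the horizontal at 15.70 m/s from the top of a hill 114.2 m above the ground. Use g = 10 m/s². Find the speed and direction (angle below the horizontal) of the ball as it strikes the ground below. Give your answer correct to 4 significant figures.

v_x = 15.70 cos 57.53° = 8.4287 m/s (constant).
|v_y| at impact = √((13.246)² + 2×10×114.2) = 49.593 m/s.
Speed = √(8.4287² + 49.593²) = 50.30 m/s; angle = arctan(49.593/8.4287) = 80.35° below horizontal.

50.30 m/s at 80.35° below the horizontal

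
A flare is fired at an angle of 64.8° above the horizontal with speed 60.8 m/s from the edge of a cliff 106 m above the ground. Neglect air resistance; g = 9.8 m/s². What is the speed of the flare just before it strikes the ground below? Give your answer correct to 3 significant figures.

v_x = 60.8 cos 64.8° = 25.89 m/s is unchanged throughout.
For the vertical component, v_y² = v_y0² + 2 g h = (55.01)² + 2×9.8×106 = 5104, so |v_y| = 71.44 m/s.
Impact speed = √(v_x² + v_y²) = √(670.3 + 5104) = 76.0 m/s.

76.0 m/s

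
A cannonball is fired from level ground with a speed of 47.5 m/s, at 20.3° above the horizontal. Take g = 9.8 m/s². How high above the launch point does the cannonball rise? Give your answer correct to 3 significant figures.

13.9 m

Vertical component of launch velocity: v_y = 47.5 sin 20.3° = 16.48 m/s.
At the highest point the vertical velocity is zero, so v_y² = 2 g h_max.
h_max = (16.48)² / (2 × 9.8) = 271.6 / 19.60 = 13.9 m.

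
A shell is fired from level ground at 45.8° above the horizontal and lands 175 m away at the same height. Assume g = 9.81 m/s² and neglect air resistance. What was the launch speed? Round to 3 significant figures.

On level ground, R = v₀² sin(2θ) / g, so v₀ = √(R g / sin 2θ).
sin(2 × 45.8°) = 0.9996.
v₀ = √(175 × 9.81 / 0.9996) = √1717 = 41.4 m/s.

41.4 m/s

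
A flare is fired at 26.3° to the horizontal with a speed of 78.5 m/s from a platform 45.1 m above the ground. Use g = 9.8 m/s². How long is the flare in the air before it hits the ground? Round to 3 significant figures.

Vertical component: v_y = 78.5 sin 26.3° = 34.78 m/s.
Taking up as positive with launch at y = 45.1 m, landing at y = 0: 0 = 45.1 + 34.78 t − ½(9.8) t².
Solving 4.900 t² − 34.78 t − 45.1 = 0 gives t = [34.78 + √(34.78² + 4·4.900·45.1)] / 9.800 = 8.22 s.

8.22 s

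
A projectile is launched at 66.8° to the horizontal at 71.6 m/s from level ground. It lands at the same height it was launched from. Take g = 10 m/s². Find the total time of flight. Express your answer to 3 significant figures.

13.2 s

Vertical component: v_y = 71.6 sin 66.8° = 65.81 m/s.
For a projectile landing at launch height, time of flight is t = 2 v_y / g = 2 × 65.81 / 10 = 13.2 s.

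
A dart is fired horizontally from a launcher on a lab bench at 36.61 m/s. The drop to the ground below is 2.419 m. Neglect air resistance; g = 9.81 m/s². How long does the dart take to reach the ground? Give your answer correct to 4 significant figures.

0.7023 s

The horizontal speed doesn't affect the fall. With v_y0 = 0, h = ½ g t².
t = √(2 × 2.419 / 9.81) = √0.49317 = 0.7023 s.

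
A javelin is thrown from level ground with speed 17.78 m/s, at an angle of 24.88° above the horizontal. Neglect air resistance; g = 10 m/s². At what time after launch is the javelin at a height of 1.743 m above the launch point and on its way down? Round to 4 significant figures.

1.207 s

v_y0 = 17.78 sin 24.88° = 7.4804 m/s.
Set y = v_y0 t − ½ g t² = 1.743: 5.000 t² − 7.4804 t + 1.743 = 0.
t = [7.4804 ± √(55.956 − 34.860)] / 10 = (7.4804 ± 4.5930) / 10, giving t = 0.2887 s or t = 1.207 s.
On the way down corresponds to the larger root: t = 1.207 s.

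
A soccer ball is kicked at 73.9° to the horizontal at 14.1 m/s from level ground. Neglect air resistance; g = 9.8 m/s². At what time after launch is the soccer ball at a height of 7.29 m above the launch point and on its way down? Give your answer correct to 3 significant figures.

v_y0 = 14.1 sin 73.9° = 13.55 m/s.
Set y = v_y0 t − ½ g t² = 7.29: 4.900 t² − 13.55 t + 7.29 = 0.
t = [13.55 ± √(183.6 − 142.9)] / 9.8 = (13.55 ± 6.380) / 9.8, giving t = 0.732 s or t = 2.03 s.
On the way down corresponds to the larger root: t = 2.03 s.

2.03 s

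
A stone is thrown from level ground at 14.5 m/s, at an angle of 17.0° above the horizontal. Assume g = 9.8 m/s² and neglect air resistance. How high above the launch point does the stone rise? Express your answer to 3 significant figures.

Vertical component of launch velocity: v_y = 14.5 sin 17.0° = 4.239 m/s.
At the highest point the vertical velocity is zero, so v_y² = 2 g h_max.
h_max = (4.239)² / (2 × 9.8) = 17.97 / 19.60 = 0.917 m.

0.917 m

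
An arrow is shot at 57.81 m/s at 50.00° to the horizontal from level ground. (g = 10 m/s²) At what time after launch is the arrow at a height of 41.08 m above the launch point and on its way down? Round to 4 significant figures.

7.804 s

v_y0 = 57.81 sin 50.00° = 44.285 m/s.
Set y = v_y0 t − ½ g t² = 41.08: 5.000 t² − 44.285 t + 41.08 = 0.
t = [44.285 ± √(1961.2 − 821.60)] / 10 = (44.285 ± 33.758) / 10, giving t = 1.053 s or t = 7.804 s.
On the way down corresponds to the larger root: t = 7.804 s.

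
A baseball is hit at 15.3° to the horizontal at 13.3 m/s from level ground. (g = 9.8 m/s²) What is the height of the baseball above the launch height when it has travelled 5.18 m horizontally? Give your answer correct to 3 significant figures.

0.618 m

v_x = 13.3 cos 15.3° = 12.83 m/s, v_y0 = 13.3 sin 15.3° = 3.510 m/s.
Time to reach x = 5.18 m: t = x / v_x = 5.18 / 12.83 = 0.4037 s.
y = v_y0 t − ½ g t² = 3.510×0.4037 − 4.900×0.4037² = 0.618 m.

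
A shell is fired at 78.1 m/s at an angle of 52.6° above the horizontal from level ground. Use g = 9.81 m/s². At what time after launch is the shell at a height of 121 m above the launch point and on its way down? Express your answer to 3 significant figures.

v_y0 = 78.1 sin 52.6° = 62.04 m/s.
Set y = v_y0 t − ½ g t² = 121: 4.905 t² − 62.04 t + 121 = 0.
t = [62.04 ± √(3849 − 2374)] / 9.81 = (62.04 ± 38.41) / 9.81, giving t = 2.41 s or t = 10.2 s.
On the way down corresponds to the larger root: t = 10.2 s.

10.2 s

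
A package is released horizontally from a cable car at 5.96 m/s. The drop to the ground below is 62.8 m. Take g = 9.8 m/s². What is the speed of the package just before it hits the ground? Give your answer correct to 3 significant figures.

Fall time: t = √(2 × 62.8 / 9.8) = 3.580 s.
At impact: v_x = 5.96 m/s (unchanged), v_y = g t = 9.8 × 3.580 = 35.08 m/s.
Speed = √(v_x² + v_y²) = √(35.52 + 1231) = 35.6 m/s.

35.6 m/s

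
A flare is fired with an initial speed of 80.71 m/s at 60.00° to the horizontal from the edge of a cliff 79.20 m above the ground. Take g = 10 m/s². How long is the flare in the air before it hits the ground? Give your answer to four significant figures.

15.03 s

Vertical component: v_y = 80.71 sin 60.00° = 69.897 m/s.
Taking up as positive with launch at y = 79.20 m, landing at y = 0: 0 = 79.20 + 69.897 t − ½(10) t².
Solving 5.000 t² − 69.897 t − 79.20 = 0 gives t = [69.897 + √(69.897² + 4·5.000·79.20)] / 10.00 = 15.03 s.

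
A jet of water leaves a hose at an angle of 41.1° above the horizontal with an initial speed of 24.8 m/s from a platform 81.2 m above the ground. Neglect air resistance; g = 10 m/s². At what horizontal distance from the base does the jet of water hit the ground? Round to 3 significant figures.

Components: v_x = 24.8 cos 41.1° = 18.69 m/s, v_y = 24.8 sin 41.1° = 16.30 m/s.
Vertical: 0 = 81.2 + 16.30 t − ½(10) t² ⇒ 5.000 t² − 16.30 t − 81.2 = 0.
t = [16.30 + √(265.7 + 1624)] / 10.00 = 5.977 s.
Horizontal: R = v_x · t = 18.69 × 5.977 = 112 m.

112 m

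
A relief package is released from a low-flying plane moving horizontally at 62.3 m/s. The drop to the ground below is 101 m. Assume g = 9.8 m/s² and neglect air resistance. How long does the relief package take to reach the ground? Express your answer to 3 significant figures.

4.54 s

The horizontal speed doesn't affect the fall. With v_y0 = 0, h = ½ g t².
t = √(2 × 101 / 9.8) = √20.61 = 4.54 s.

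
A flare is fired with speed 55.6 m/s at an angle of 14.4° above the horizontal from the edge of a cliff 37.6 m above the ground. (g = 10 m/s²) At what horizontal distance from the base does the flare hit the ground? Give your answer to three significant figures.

Components: v_x = 55.6 cos 14.4° = 53.85 m/s, v_y = 55.6 sin 14.4° = 13.83 m/s.
Vertical: 0 = 37.6 + 13.83 t − ½(10) t² ⇒ 5.000 t² − 13.83 t − 37.6 = 0.
t = [13.83 + √(191.3 + 752.0)] / 10.00 = 4.454 s.
Horizontal: R = v_x · t = 53.85 × 4.454 = 240 m.

240 m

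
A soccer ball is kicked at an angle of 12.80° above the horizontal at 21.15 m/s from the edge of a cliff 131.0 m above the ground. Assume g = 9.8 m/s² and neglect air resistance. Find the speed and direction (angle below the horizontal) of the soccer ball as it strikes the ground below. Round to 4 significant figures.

54.91 m/s at 67.94° below the horizontal

v_x = 21.15 cos 12.80° = 20.624 m/s (constant).
|v_y| at impact = √((4.6858)² + 2×9.8×131.0) = 50.888 m/s.
Speed = √(20.624² + 50.888²) = 54.91 m/s; angle = arctan(50.888/20.624) = 67.94° below horizontal.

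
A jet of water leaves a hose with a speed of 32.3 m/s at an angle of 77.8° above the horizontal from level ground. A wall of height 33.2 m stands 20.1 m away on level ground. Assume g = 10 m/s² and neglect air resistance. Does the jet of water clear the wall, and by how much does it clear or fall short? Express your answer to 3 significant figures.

Yes — it clears the wall by 16.4 m.

v_x = 32.3 cos 77.8° = 6.826 m/s; v_y0 = 32.3 sin 77.8° = 31.57 m/s.
Time to reach the wall: t = 20.1 / 6.826 = 2.945 s.
Height at that point: y = 31.57×2.945 − 5.000×2.945² = 49.61 m.
That is 49.61 − 33.2 = 16.4 m above the top of the wall, so the jet of water clears it.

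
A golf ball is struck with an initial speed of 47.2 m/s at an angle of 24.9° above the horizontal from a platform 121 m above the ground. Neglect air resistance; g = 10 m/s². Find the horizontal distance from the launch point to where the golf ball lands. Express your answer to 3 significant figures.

Components: v_x = 47.2 cos 24.9° = 42.81 m/s, v_y = 47.2 sin 24.9° = 19.87 m/s.
Vertical: 0 = 121 + 19.87 t − ½(10) t² ⇒ 5.000 t² − 19.87 t − 121 = 0.
t = [19.87 + √(394.8 + 2420)] / 10.00 = 7.292 s.
Horizontal: R = v_x · t = 42.81 × 7.292 = 312 m.

312 m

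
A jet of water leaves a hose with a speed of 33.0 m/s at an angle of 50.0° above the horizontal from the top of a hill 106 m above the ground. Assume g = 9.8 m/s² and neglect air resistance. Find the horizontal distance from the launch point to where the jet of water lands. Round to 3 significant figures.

168 m

Components: v_x = 33.0 cos 50.0° = 21.21 m/s, v_y = 33.0 sin 50.0° = 25.28 m/s.
Vertical: 0 = 106 + 25.28 t − ½(9.8) t² ⇒ 4.900 t² − 25.28 t − 106 = 0.
t = [25.28 + √(639.1 + 2078)] / 9.800 = 7.899 s.
Horizontal: R = v_x · t = 21.21 × 7.899 = 168 m.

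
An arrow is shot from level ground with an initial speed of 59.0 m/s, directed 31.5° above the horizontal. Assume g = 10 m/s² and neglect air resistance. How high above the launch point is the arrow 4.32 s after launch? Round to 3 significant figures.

39.9 m

v_y0 = 59.0 sin 31.5° = 30.83 m/s.
y(t) = v_y0 t − ½ g t² = 30.83×4.32 − 5.000×4.32² = 39.9 m.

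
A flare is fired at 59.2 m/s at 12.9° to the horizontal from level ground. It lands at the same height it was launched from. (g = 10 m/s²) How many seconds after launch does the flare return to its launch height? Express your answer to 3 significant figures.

Vertical component: v_y = 59.2 sin 12.9° = 13.22 m/s.
For a projectile landing at launch height, time of flight is t = 2 v_y / g = 2 × 13.22 / 10 = 2.64 s.

2.64 s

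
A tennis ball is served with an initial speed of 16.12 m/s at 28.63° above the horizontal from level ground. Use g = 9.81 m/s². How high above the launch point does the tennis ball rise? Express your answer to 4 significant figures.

Vertical component of launch velocity: v_y = 16.12 sin 28.63° = 7.7239 m/s.
At the highest point the vertical velocity is zero, so v_y² = 2 g h_max.
h_max = (7.7239)² / (2 × 9.81) = 59.659 / 19.62 = 3.041 m.

3.041 m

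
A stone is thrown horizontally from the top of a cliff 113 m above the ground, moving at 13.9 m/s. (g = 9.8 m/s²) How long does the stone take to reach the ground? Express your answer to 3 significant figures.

4.80 s

The horizontal speed doesn't affect the fall. With v_y0 = 0, h = ½ g t².
t = √(2 × 113 / 9.8) = √23.06 = 4.80 s.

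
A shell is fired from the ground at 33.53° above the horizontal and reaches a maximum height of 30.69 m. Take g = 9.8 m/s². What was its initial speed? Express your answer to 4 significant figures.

At maximum height v_y = 0, so (v₀ sin θ)² = 2 g H.
v₀ sin 33.53° = √(2 × 9.8 × 30.69) = 24.526 m/s.
v₀ = 24.526 / sin 33.53° = 24.526 / 0.5524 = 44.40 m/s.

44.40 m/s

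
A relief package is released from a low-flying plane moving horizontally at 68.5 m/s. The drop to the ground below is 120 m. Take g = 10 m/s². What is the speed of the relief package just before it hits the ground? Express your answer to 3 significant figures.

84.2 m/s

Fall time: t = √(2 × 120 / 10) = 4.899 s.
At impact: v_x = 68.5 m/s (unchanged), v_y = g t = 10 × 4.899 = 48.99 m/s.
Speed = √(v_x² + v_y²) = √(4692 + 2400) = 84.2 m/s.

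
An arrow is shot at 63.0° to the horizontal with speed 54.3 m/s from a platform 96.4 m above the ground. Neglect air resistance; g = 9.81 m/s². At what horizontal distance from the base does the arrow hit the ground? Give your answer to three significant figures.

Components: v_x = 54.3 cos 63.0° = 24.65 m/s, v_y = 54.3 sin 63.0° = 48.38 m/s.
Vertical: 0 = 96.4 + 48.38 t − ½(9.81) t² ⇒ 4.905 t² − 48.38 t − 96.4 = 0.
t = [48.38 + √(2341 + 1891)] / 9.810 = 11.56 s.
Horizontal: R = v_x · t = 24.65 × 11.56 = 285 m.

285 m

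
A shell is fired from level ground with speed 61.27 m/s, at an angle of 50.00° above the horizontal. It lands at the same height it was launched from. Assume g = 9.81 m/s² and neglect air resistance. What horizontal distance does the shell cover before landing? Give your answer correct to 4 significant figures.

For level ground, R = v₀² sin(2θ) / g.
sin(2 × 50.00°) = sin 100.00° = 0.9848.
R = (61.27)² × 0.9848 / 9.81 = 376.9 m.

376.9 m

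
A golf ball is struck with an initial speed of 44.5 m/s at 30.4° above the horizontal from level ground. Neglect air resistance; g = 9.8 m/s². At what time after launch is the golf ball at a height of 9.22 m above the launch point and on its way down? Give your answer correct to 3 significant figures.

v_y0 = 44.5 sin 30.4° = 22.52 m/s.
Set y = v_y0 t − ½ g t² = 9.22: 4.900 t² − 22.52 t + 9.22 = 0.
t = [22.52 ± √(507.2 − 180.7)] / 9.8 = (22.52 ± 18.07) / 9.8, giving t = 0.454 s or t = 4.14 s.
On the way down corresponds to the larger root: t = 4.14 s.

4.14 s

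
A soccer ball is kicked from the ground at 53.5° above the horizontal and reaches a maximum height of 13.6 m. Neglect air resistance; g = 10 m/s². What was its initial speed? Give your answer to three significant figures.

At maximum height v_y = 0, so (v₀ sin θ)² = 2 g H.
v₀ sin 53.5° = √(2 × 10 × 13.6) = 16.49 m/s.
v₀ = 16.49 / sin 53.5° = 16.49 / 0.8039 = 20.5 m/s.

20.5 m/s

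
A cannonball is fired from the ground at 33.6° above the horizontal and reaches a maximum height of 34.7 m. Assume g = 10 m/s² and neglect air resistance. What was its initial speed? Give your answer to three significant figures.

47.6 m/s

At maximum height v_y = 0, so (v₀ sin θ)² = 2 g H.
v₀ sin 33.6° = √(2 × 10 × 34.7) = 26.34 m/s.
v₀ = 26.34 / sin 33.6° = 26.34 / 0.5534 = 47.6 m/s.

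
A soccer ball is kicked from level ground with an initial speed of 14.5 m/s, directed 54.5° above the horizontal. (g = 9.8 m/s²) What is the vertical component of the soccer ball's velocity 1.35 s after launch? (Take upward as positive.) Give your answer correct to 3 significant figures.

Initial vertical component: v_y0 = 14.5 sin 54.5° = 11.80 m/s.
v_y(t) = v_y0 − g t = 11.80 − 9.8 × 1.35 = -1.43 m/s.

-1.43 m/s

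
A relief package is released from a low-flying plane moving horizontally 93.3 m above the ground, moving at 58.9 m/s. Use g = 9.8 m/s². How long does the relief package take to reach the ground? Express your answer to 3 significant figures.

4.36 s

The horizontal speed doesn't affect the fall. With v_y0 = 0, h = ½ g t².
t = √(2 × 93.3 / 9.8) = √19.04 = 4.36 s.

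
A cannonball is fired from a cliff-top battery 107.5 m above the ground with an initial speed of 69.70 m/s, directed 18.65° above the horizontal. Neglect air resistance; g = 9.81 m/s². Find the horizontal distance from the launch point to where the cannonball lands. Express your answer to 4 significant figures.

Components: v_x = 69.70 cos 18.65° = 66.040 m/s, v_y = 69.70 sin 18.65° = 22.289 m/s.
Vertical: 0 = 107.5 + 22.289 t − ½(9.81) t² ⇒ 4.905 t² − 22.289 t − 107.5 = 0.
t = [22.289 + √(496.80 + 2109.2)] / 9.810 = 7.4758 s.
Horizontal: R = v_x · t = 66.040 × 7.4758 = 493.7 m.

493.7 m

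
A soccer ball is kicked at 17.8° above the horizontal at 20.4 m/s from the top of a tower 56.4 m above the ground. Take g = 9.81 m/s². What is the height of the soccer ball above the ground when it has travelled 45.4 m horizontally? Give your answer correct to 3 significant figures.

44.2 m

v_x = 20.4 cos 17.8° = 19.42 m/s, v_y0 = 20.4 sin 17.8° = 6.236 m/s.
Time to reach x = 45.4 m: t = x / v_x = 45.4 / 19.42 = 2.338 s.
y = 56.4 + v_y0 t − ½ g t² = 56.4 + 6.236×2.338 − 4.905×2.338² = 44.2 m.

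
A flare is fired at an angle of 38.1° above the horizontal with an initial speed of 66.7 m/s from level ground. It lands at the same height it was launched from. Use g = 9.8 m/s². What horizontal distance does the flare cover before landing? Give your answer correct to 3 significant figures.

441 m

Components: v_x = 66.7 cos 38.1° = 52.49 m/s, v_y = 66.7 sin 38.1° = 41.16 m/s.
Time of flight (same landing height): t = 2 v_y / g = 2 × 41.16 / 9.8 = 8.400 s.
Range: R = v_x · t = 52.49 × 8.400 = 441 m.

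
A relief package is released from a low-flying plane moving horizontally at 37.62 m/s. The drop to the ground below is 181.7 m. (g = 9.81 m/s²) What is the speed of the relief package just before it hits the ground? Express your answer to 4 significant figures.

70.57 m/s

Fall time: t = √(2 × 181.7 / 9.81) = 6.0864 s.
At impact: v_x = 37.62 m/s (unchanged), v_y = g t = 9.81 × 6.0864 = 59.708 m/s.
Speed = √(v_x² + v_y²) = √(1415.3 + 3565.0) = 70.57 m/s.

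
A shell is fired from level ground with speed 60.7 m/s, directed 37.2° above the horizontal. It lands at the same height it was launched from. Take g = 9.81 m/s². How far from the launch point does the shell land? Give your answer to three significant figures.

Components: v_x = 60.7 cos 37.2° = 48.35 m/s, v_y = 60.7 sin 37.2° = 36.70 m/s.
Time of flight (same landing height): t = 2 v_y / g = 2 × 36.70 / 9.81 = 7.482 s.
Range: R = v_x · t = 48.35 × 7.482 = 362 m.

362 m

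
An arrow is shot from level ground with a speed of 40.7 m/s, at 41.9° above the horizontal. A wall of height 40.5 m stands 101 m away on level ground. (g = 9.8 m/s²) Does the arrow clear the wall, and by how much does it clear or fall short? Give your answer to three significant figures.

v_x = 40.7 cos 41.9° = 30.29 m/s; v_y0 = 40.7 sin 41.9° = 27.18 m/s.
Time to reach the wall: t = 101 / 30.29 = 3.334 s.
Height at that point: y = 27.18×3.334 − 4.900×3.334² = 36.15 m.
That is 40.5 − 36.15 = 4.35 m below the top of the wall, so the arrow does not clear it.

No — it falls 4.35 m short of clearing the wall.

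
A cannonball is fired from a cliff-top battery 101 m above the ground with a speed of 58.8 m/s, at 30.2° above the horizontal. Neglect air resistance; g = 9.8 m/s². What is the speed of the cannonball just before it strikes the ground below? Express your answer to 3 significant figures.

73.7 m/s

v_x = 58.8 cos 30.2° = 50.82 m/s is unchanged throughout.
For the vertical component, v_y² = v_y0² + 2 g h = (29.58)² + 2×9.8×101 = 2855, so |v_y| = 53.43 m/s.
Impact speed = √(v_x² + v_y²) = √(2583 + 2855) = 73.7 m/s.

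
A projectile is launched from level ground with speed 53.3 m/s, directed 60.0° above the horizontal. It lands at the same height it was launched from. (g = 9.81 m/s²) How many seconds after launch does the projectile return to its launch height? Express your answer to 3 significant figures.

Vertical component: v_y = 53.3 sin 60.0° = 46.16 m/s.
For a projectile landing at launch height, time of flight is t = 2 v_y / g = 2 × 46.16 / 9.81 = 9.41 s.

9.41 s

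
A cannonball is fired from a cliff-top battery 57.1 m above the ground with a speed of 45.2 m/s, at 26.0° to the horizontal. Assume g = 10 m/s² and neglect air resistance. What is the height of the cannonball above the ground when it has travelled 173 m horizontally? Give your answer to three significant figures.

50.8 m

v_x = 45.2 cos 26.0° = 40.63 m/s, v_y0 = 45.2 sin 26.0° = 19.81 m/s.
Time to reach x = 173 m: t = x / v_x = 173 / 40.63 = 4.258 s.
y = 57.1 + v_y0 t − ½ g t² = 57.1 + 19.81×4.258 − 5.000×4.258² = 50.8 m.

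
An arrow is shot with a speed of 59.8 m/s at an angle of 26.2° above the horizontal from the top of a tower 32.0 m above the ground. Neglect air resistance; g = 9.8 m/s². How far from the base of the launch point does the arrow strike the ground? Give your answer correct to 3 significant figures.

344 m

Components: v_x = 59.8 cos 26.2° = 53.66 m/s, v_y = 59.8 sin 26.2° = 26.40 m/s.
Vertical: 0 = 32.0 + 26.40 t − ½(9.8) t² ⇒ 4.900 t² − 26.40 t − 32.0 = 0.
t = [26.40 + √(697.0 + 627.2)] / 9.800 = 6.407 s.
Horizontal: R = v_x · t = 53.66 × 6.407 = 344 m.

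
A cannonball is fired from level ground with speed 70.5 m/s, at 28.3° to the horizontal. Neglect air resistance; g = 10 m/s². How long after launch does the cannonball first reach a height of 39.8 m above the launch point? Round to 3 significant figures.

v_y0 = 70.5 sin 28.3° = 33.42 m/s.
Set y = v_y0 t − ½ g t² = 39.8: 5.000 t² − 33.42 t + 39.8 = 0.
t = [33.42 ± √(1117 − 796.0)] / 10 = (33.42 ± 17.92) / 10, giving t = 1.55 s or t = 5.13 s.
The cannonball is on the way up at the first time, so t = 1.55 s.

1.55 s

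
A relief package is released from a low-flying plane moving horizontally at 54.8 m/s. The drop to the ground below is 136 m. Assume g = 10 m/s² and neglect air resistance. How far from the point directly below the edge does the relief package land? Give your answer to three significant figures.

Initial vertical velocity is zero, so the fall time comes from h = ½ g t²: t = √(2 × 136 / 10) = 5.215 s.
Horizontal motion is uniform at 54.8 m/s, so x = 54.8 × 5.215 = 286 m.

286 m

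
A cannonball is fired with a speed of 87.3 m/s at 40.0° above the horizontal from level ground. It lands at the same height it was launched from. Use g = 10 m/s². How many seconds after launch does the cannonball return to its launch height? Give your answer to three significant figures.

Vertical component: v_y = 87.3 sin 40.0° = 56.12 m/s.
For a projectile landing at launch height, time of flight is t = 2 v_y / g = 2 × 56.12 / 10 = 11.2 s.

11.2 s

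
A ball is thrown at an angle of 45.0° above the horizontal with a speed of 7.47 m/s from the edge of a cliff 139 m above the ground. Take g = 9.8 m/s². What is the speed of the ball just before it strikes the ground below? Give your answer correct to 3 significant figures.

v_x = 7.47 cos 45.0° = 5.282 m/s is unchanged throughout.
For the vertical component, v_y² = v_y0² + 2 g h = (5.282)² + 2×9.8×139 = 2752, so |v_y| = 52.46 m/s.
Impact speed = √(v_x² + v_y²) = √(27.90 + 2752) = 52.7 m/s.

52.7 m/s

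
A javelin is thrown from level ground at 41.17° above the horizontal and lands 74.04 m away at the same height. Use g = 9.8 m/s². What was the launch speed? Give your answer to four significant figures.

On level ground, R = v₀² sin(2θ) / g, so v₀ = √(R g / sin 2θ).
sin(2 × 41.17°) = 0.9911.
v₀ = √(74.04 × 9.8 / 0.9911) = √732.11 = 27.06 m/s.

27.06 m/s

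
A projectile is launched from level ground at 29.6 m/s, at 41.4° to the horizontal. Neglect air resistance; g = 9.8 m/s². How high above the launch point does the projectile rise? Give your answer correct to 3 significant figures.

19.5 m

Vertical component of launch velocity: v_y = 29.6 sin 41.4° = 19.57 m/s.
At the highest point the vertical velocity is zero, so v_y² = 2 g h_max.
h_max = (19.57)² / (2 × 9.8) = 383.0 / 19.60 = 19.5 m.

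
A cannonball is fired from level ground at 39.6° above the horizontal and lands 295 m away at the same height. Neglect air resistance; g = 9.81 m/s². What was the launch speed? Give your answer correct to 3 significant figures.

54.3 m/s

On level ground, R = v₀² sin(2θ) / g, so v₀ = √(R g / sin 2θ).
sin(2 × 39.6°) = 0.9823.
v₀ = √(295 × 9.81 / 0.9823) = √2946 = 54.3 m/s.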